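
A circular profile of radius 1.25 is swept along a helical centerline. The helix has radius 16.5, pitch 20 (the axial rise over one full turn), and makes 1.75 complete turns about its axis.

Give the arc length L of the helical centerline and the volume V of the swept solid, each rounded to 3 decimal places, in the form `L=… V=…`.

L=184.772 V=906.998

2πR = 2π·16.5 = 103.672558
per-turn = √(103.672558² + 20²) = √(10747.9992 + 400) = √11147.9992 = 105.584086
L = 1.75 × 105.584086 = 184.772150
V = π·1.25² × L = 4.908739 × 184.772150 = 906.998172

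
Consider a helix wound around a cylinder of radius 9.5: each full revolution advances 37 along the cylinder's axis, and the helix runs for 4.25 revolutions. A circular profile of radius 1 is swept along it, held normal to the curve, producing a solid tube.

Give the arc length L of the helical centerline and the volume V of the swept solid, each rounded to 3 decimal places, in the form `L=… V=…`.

L=298.468 V=937.664

2πR = 2π·9.5 = 59.690260
per-turn = √(59.690260² + 37²) = √(3562.9272 + 1369) = √4931.9272 = 70.227681
L = 4.25 × 70.227681 = 298.467645
V = π·1² × L = 3.141593 × 298.467645 = 937.663759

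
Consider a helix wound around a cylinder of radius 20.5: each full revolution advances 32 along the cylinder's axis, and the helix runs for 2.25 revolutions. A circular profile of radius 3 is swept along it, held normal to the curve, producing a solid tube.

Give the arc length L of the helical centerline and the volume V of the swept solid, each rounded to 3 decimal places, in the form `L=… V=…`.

2πR = 2π·20.5 = 128.805299
per-turn = √(128.805299² + 32²) = √(16590.8050 + 1024) = √17614.8050 = 132.720778
L = 2.25 × 132.720778 = 298.621751
V = π·3² × L = 28.274334 × 298.621751 = 8443.331099

L=298.622 V=8443.331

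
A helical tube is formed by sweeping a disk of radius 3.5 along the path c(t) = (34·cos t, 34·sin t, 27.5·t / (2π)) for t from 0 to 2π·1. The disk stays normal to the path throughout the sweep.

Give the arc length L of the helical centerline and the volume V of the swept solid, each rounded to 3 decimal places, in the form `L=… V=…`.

2πR = 2π·34 = 213.628300
per-turn = √(213.628300² + 27.5²) = √(45637.0508 + 756.25) = √46393.3008 = 215.391041
L = 1 × 215.391041 = 215.391041
V = π·3.5² × L = 38.484510 × 215.391041 = 8289.218691

L=215.391 V=8289.219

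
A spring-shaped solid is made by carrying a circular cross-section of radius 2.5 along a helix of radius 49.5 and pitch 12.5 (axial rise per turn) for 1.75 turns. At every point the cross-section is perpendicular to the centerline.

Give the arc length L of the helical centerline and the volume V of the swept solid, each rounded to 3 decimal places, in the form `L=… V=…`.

L=544.720 V=10695.559

2πR = 2π·49.5 = 311.017673
per-turn = √(311.017673² + 12.5²) = √(96731.9927 + 156.25) = √96888.2427 = 311.268763
L = 1.75 × 311.268763 = 544.720335
V = π·2.5² × L = 19.634954 × 544.720335 = 10695.558767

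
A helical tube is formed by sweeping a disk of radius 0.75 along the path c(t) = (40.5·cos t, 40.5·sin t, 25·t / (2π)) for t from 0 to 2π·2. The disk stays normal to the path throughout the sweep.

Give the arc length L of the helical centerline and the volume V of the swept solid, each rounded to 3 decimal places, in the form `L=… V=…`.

L=511.388 V=903.698

2πR = 2π·40.5 = 254.469005
per-turn = √(254.469005² + 25²) = √(64754.4745 + 625) = √65379.4745 = 255.694103
L = 2 × 255.694103 = 511.388207
V = π·0.75² × L = 1.767146 × 511.388207 = 903.697556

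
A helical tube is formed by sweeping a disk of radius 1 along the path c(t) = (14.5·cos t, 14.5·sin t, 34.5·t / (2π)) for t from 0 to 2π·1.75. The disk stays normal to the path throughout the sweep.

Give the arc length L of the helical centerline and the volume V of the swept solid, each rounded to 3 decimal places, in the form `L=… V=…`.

2πR = 2π·14.5 = 91.106187
per-turn = √(91.106187² + 34.5²) = √(8300.3373 + 1190.25) = √9490.5873 = 97.419645
L = 1.75 × 97.419645 = 170.484379
V = π·1² × L = 3.141593 × 170.484379 = 535.592474

L=170.484 V=535.592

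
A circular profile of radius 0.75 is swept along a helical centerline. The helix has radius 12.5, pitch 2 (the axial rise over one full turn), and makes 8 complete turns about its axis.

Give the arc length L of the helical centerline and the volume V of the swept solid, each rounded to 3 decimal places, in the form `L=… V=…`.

2πR = 2π·12.5 = 78.539816
per-turn = √(78.539816² + 2²) = √(6168.5028 + 4) = √6172.5028 = 78.565277
L = 8 × 78.565277 = 628.522216
V = π·0.75² × L = 1.767146 × 628.522216 = 1110.690437

L=628.522 V=1110.690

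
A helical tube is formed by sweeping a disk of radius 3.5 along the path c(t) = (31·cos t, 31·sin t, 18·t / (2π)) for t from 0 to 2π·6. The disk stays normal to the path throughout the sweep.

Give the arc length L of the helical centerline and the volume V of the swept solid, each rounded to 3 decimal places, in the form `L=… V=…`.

2πR = 2π·31 = 194.778745
per-turn = √(194.778745² + 18²) = √(37938.7593 + 324) = √38262.7593 = 195.608689
L = 6 × 195.608689 = 1173.652136
V = π·3.5² × L = 38.484510 × 1173.652136 = 45167.427357

L=1173.652 V=45167.427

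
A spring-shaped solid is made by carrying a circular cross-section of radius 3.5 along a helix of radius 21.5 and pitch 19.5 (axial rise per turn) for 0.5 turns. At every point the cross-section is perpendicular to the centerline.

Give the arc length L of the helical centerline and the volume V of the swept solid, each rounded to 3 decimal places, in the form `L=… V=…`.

2πR = 2π·21.5 = 135.088484
per-turn = √(135.088484² + 19.5²) = √(18248.8985 + 380.25) = √18629.1485 = 136.488639
L = 0.5 × 136.488639 = 68.244319
V = π·3.5² × L = 38.484510 × 68.244319 = 2626.349194

L=68.244 V=2626.349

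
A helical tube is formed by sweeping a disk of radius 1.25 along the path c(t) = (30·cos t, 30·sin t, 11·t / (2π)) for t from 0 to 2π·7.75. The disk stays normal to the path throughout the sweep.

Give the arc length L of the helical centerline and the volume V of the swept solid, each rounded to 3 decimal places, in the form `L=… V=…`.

L=1463.326 V=7183.084

2πR = 2π·30 = 188.495559
per-turn = √(188.495559² + 11²) = √(35530.5758 + 121) = √35651.5758 = 188.816249
L = 7.75 × 188.816249 = 1463.325929
V = π·1.25² × L = 4.908739 × 1463.325929 = 7183.084356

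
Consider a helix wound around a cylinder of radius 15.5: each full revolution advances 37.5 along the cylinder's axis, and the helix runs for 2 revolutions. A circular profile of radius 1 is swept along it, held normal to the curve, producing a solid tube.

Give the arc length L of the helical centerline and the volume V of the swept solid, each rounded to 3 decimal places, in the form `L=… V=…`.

2πR = 2π·15.5 = 97.389372
per-turn = √(97.389372² + 37.5²) = √(9484.6898 + 1406.25) = √10890.9398 = 104.359666
L = 2 × 104.359666 = 208.719331
V = π·1² × L = 3.141593 × 208.719331 = 655.711118

L=208.719 V=655.711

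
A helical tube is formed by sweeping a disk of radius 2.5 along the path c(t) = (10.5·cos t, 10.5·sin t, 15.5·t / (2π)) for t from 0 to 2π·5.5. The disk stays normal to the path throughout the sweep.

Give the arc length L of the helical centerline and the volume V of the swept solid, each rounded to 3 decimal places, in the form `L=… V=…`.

L=372.734 V=7318.613

2πR = 2π·10.5 = 65.973446
per-turn = √(65.973446² + 15.5²) = √(4352.4955 + 240.25) = √4592.7455 = 67.769798
L = 5.5 × 67.769798 = 372.733890
V = π·2.5² × L = 19.634954 × 372.733890 = 7318.612812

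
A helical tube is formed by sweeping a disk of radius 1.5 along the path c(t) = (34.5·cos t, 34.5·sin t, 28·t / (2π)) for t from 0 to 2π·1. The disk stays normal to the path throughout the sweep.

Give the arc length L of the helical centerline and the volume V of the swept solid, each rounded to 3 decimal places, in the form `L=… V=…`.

2πR = 2π·34.5 = 216.769893
per-turn = √(216.769893² + 28²) = √(46989.1866 + 784) = √47773.1866 = 218.570782
L = 1 × 218.570782 = 218.570782
V = π·1.5² × L = 7.068583 × 218.570782 = 1544.985814

L=218.571 V=1544.986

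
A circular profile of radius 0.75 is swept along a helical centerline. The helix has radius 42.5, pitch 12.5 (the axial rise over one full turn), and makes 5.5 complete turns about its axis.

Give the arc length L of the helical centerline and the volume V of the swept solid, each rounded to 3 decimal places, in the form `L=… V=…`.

2πR = 2π·42.5 = 267.035376
per-turn = √(267.035376² + 12.5²) = √(71307.8918 + 156.25) = √71464.1418 = 267.327780
L = 5.5 × 267.327780 = 1470.302788
V = π·0.75² × L = 1.767146 × 1470.302788 = 2598.239497

L=1470.303 V=2598.239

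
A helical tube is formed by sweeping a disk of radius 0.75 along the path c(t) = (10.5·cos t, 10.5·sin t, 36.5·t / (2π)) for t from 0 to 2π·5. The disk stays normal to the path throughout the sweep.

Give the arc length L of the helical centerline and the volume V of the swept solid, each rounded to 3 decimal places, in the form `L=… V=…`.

L=376.986 V=666.190

2πR = 2π·10.5 = 65.973446
per-turn = √(65.973446² + 36.5²) = √(4352.4955 + 1332.25) = √5684.7455 = 75.397252
L = 5 × 75.397252 = 376.986258
V = π·0.75² × L = 1.767146 × 376.986258 = 666.189708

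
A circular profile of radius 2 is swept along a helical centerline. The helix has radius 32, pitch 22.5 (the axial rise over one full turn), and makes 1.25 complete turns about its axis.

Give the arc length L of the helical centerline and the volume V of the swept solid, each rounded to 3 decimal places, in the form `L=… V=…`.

L=252.896 V=3177.987

2πR = 2π·32 = 201.061930
per-turn = √(201.061930² + 22.5²) = √(40425.8996 + 506.25) = √40932.1496 = 202.316953
L = 1.25 × 202.316953 = 252.896192
V = π·2² × L = 12.566371 × 252.896192 = 3177.987272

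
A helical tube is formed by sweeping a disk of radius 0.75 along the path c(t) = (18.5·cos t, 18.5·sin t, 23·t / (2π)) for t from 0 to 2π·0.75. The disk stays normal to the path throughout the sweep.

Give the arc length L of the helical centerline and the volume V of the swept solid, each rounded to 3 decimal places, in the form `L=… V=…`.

L=88.869 V=157.045

2πR = 2π·18.5 = 116.238928
per-turn = √(116.238928² + 23²) = √(13511.4884 + 529) = √14040.4884 = 118.492567
L = 0.75 × 118.492567 = 88.869425
V = π·0.75² × L = 1.767146 × 88.869425 = 157.045238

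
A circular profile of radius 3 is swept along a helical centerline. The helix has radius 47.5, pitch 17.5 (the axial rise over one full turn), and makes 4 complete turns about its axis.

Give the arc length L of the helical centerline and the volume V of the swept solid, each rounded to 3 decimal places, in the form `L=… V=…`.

L=1195.856 V=33812.024

2πR = 2π·47.5 = 298.451302
per-turn = √(298.451302² + 17.5²) = √(89073.1797 + 306.25) = √89379.4297 = 298.963927
L = 4 × 298.963927 = 1195.855708
V = π·3² × L = 28.274334 × 1195.855708 = 33812.023577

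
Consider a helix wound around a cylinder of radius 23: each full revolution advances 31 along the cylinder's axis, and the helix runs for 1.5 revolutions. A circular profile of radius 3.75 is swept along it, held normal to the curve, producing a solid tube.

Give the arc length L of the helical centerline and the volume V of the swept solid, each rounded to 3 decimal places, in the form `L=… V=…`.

L=221.701 V=9794.460

2πR = 2π·23 = 144.513262
per-turn = √(144.513262² + 31²) = √(20884.0829 + 961) = √21845.0829 = 147.800822
L = 1.5 × 147.800822 = 221.701233
V = π·3.75² × L = 44.178647 × 221.701233 = 9794.460428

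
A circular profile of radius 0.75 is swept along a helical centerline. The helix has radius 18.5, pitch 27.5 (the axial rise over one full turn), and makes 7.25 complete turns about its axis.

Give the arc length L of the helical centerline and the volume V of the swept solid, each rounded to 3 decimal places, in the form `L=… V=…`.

2πR = 2π·18.5 = 116.238928
per-turn = √(116.238928² + 27.5²) = √(13511.4884 + 756.25) = √14267.7384 = 119.447639
L = 7.25 × 119.447639 = 865.995382
V = π·0.75² × L = 1.767146 × 865.995382 = 1530.340160

L=865.995 V=1530.340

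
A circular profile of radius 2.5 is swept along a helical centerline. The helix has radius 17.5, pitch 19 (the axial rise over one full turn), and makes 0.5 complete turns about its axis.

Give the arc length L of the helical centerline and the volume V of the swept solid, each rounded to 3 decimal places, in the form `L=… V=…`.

L=55.793 V=1095.486

2πR = 2π·17.5 = 109.955743
per-turn = √(109.955743² + 19²) = √(12090.2654 + 361) = √12451.2654 = 111.585238
L = 0.5 × 111.585238 = 55.792619
V = π·2.5² × L = 19.634954 × 55.792619 = 1095.485515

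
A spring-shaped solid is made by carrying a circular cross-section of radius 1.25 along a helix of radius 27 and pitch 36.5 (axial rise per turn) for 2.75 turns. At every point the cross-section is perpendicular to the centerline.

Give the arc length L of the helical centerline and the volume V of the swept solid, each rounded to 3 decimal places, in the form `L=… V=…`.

2πR = 2π·27 = 169.646003
per-turn = √(169.646003² + 36.5²) = √(28779.7664 + 1332.25) = √30112.0164 = 173.528143
L = 2.75 × 173.528143 = 477.202393
V = π·1.25² × L = 4.908739 × 477.202393 = 2342.461771

L=477.202 V=2342.462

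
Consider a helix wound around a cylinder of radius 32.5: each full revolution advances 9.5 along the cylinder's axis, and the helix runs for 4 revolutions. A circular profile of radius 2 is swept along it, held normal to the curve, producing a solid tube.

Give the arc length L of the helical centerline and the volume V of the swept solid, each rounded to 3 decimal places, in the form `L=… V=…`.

L=817.698 V=10275.490

2πR = 2π·32.5 = 204.203522
per-turn = √(204.203522² + 9.5²) = √(41699.0786 + 90.25) = √41789.3286 = 204.424384
L = 4 × 204.424384 = 817.697534
V = π·2² × L = 12.566371 × 817.697534 = 10275.490266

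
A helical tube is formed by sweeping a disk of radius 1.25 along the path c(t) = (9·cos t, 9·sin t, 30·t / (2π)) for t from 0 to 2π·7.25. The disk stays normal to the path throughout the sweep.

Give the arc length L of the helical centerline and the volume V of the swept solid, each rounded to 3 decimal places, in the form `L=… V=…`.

2πR = 2π·9 = 56.548668
per-turn = √(56.548668² + 30²) = √(3197.7518 + 900) = √4097.7518 = 64.013685
L = 7.25 × 64.013685 = 464.099214
V = π·1.25² × L = 4.908739 × 464.099214 = 2278.141689

L=464.099 V=2278.142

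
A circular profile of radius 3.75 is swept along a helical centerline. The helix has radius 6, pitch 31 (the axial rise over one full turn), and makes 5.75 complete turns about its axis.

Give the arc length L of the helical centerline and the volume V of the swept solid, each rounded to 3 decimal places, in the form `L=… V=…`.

L=280.646 V=12398.566

2πR = 2π·6 = 37.699112
per-turn = √(37.699112² + 31²) = √(1421.2230 + 961) = √2382.2230 = 48.808022
L = 5.75 × 48.808022 = 280.646128
V = π·3.75² × L = 44.178647 × 280.646128 = 12398.566126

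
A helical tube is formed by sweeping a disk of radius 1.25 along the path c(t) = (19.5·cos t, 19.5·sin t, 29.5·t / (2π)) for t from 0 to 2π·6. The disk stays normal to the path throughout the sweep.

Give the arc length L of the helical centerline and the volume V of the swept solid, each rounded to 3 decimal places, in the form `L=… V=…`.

2πR = 2π·19.5 = 122.522113
per-turn = √(122.522113² + 29.5²) = √(15011.6683 + 870.25) = √15881.9183 = 126.023483
L = 6 × 126.023483 = 756.140899
V = π·1.25² × L = 4.908739 × 756.140899 = 3711.697957

L=756.141 V=3711.698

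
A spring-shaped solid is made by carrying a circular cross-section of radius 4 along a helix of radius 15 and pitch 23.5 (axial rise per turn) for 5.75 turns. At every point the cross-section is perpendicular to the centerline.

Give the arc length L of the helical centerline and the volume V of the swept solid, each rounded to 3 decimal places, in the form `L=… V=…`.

L=558.517 V=28074.124

2πR = 2π·15 = 94.247780
per-turn = √(94.247780² + 23.5²) = √(8882.6440 + 552.25) = √9434.8940 = 97.133382
L = 5.75 × 97.133382 = 558.516948
V = π·4² × L = 50.265482 × 558.516948 = 28074.123869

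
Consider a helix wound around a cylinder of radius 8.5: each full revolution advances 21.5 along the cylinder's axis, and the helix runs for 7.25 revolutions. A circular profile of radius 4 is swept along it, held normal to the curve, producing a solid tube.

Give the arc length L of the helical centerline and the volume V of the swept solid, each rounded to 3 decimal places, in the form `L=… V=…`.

2πR = 2π·8.5 = 53.407075
per-turn = √(53.407075² + 21.5²) = √(2852.3157 + 462.25) = √3314.5657 = 57.572265
L = 7.25 × 57.572265 = 417.398920
V = π·4² × L = 50.265482 × 417.398920 = 20980.758074

L=417.399 V=20980.758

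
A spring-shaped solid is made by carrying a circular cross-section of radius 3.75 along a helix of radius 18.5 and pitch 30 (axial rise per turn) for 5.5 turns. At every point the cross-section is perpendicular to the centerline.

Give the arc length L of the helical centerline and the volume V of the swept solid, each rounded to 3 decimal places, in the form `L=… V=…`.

2πR = 2π·18.5 = 116.238928
per-turn = √(116.238928² + 30²) = √(13511.4884 + 900) = √14411.4884 = 120.047859
L = 5.5 × 120.047859 = 660.263224
V = π·3.75² × L = 44.178647 × 660.263224 = 29169.535693

L=660.263 V=29169.536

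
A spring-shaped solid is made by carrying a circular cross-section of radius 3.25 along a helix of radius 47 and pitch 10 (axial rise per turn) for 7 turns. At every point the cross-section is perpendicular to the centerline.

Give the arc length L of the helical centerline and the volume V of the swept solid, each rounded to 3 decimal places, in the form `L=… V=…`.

2πR = 2π·47 = 295.309709
per-turn = √(295.309709² + 10²) = √(87207.8245 + 100) = √87307.8245 = 295.478975
L = 7 × 295.478975 = 2068.352823
V = π·3.25² × L = 33.183072 × 2068.352823 = 68634.301478

L=2068.353 V=68634.301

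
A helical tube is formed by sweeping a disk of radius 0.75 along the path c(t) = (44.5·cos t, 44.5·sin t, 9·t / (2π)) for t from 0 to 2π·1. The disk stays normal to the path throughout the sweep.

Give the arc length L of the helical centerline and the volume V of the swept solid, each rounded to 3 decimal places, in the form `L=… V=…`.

2πR = 2π·44.5 = 279.601746
per-turn = √(279.601746² + 9²) = √(78177.1365 + 81) = √78258.1365 = 279.746558
L = 1 × 279.746558 = 279.746558
V = π·0.75² × L = 1.767146 × 279.746558 = 494.352973

L=279.747 V=494.353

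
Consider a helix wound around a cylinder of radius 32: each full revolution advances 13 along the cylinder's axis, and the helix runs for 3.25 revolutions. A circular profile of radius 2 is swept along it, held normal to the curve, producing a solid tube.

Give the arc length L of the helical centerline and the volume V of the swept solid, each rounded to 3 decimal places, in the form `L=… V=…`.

L=654.816 V=8228.657

2πR = 2π·32 = 201.061930
per-turn = √(201.061930² + 13²) = √(40425.8996 + 169) = √40594.8996 = 201.481760
L = 3.25 × 201.481760 = 654.815720
V = π·2² × L = 12.566371 × 654.815720 = 8228.657023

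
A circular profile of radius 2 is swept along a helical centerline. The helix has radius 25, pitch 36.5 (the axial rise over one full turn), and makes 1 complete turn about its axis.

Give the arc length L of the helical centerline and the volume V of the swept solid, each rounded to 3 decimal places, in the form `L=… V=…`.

L=161.265 V=2026.510

2πR = 2π·25 = 157.079633
per-turn = √(157.079633² + 36.5²) = √(24674.0110 + 1332.25) = √26006.2610 = 161.264568
L = 1 × 161.264568 = 161.264568
V = π·2² × L = 12.566371 × 161.264568 = 2026.510333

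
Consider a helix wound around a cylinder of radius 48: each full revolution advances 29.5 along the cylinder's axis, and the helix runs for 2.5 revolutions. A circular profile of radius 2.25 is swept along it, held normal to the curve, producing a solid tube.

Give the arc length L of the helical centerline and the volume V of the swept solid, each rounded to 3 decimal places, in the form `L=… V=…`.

L=757.581 V=12048.798

2πR = 2π·48 = 301.592895
per-turn = √(301.592895² + 29.5²) = √(90958.2742 + 870.25) = √91828.5242 = 303.032216
L = 2.5 × 303.032216 = 757.580541
V = π·2.25² × L = 15.904313 × 757.580541 = 12048.797901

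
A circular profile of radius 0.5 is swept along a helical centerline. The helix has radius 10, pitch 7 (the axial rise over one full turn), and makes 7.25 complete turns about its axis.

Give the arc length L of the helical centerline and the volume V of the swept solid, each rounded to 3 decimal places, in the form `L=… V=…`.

L=458.349 V=359.987

2πR = 2π·10 = 62.831853
per-turn = √(62.831853² + 7²) = √(3947.8418 + 49) = √3996.8418 = 63.220580
L = 7.25 × 63.220580 = 458.349206
V = π·0.5² × L = 0.785398 × 458.349206 = 359.986625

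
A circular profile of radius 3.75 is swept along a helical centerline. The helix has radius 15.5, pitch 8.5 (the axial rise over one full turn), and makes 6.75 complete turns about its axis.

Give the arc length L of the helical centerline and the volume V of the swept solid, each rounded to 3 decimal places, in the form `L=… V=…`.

L=659.877 V=29152.487

2πR = 2π·15.5 = 97.389372
per-turn = √(97.389372² + 8.5²) = √(9484.6898 + 72.25) = √9556.9398 = 97.759602
L = 6.75 × 97.759602 = 659.877315
V = π·3.75² × L = 44.178647 × 659.877315 = 29152.486763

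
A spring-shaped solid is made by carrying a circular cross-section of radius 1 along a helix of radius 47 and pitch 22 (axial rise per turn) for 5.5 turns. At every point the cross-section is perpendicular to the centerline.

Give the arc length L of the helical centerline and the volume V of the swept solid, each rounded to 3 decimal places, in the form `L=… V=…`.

L=1628.704 V=5116.725

2πR = 2π·47 = 295.309709
per-turn = √(295.309709² + 22²) = √(87207.8245 + 484) = √87691.8245 = 296.128054
L = 5.5 × 296.128054 = 1628.704298
V = π·1² × L = 3.141593 × 1628.704298 = 5116.725458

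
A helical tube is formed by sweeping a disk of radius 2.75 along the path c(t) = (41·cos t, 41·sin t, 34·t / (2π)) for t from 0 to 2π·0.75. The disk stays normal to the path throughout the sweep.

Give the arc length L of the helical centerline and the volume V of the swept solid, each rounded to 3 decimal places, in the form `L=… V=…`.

L=194.883 V=4630.099

2πR = 2π·41 = 257.610598
per-turn = √(257.610598² + 34²) = √(66363.2200 + 1156) = √67519.2200 = 259.844607
L = 0.75 × 259.844607 = 194.883456
V = π·2.75² × L = 23.758294 × 194.883456 = 4630.098519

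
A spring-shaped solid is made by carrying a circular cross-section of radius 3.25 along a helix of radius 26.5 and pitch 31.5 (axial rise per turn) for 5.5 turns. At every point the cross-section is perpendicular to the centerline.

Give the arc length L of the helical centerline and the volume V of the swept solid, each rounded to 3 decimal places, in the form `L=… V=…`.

L=932.018 V=30927.230

2πR = 2π·26.5 = 166.504411
per-turn = √(166.504411² + 31.5²) = √(27723.7188 + 992.25) = √28715.9688 = 169.457867
L = 5.5 × 169.457867 = 932.018270
V = π·3.25² × L = 33.183072 × 932.018270 = 30927.229725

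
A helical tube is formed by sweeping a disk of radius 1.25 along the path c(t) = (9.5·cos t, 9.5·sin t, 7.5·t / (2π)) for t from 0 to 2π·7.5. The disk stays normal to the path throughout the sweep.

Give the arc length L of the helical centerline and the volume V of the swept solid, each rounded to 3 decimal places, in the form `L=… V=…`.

L=451.197 V=2214.808

2πR = 2π·9.5 = 59.690260
per-turn = √(59.690260² + 7.5²) = √(3562.9272 + 56.25) = √3619.1772 = 60.159598
L = 7.5 × 60.159598 = 451.196982
V = π·1.25² × L = 4.908739 × 451.196982 = 2214.808008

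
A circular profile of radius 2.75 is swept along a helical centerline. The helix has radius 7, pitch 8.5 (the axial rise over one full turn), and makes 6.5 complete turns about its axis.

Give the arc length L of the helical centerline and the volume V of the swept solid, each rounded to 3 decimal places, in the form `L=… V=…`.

2πR = 2π·7 = 43.982297
per-turn = √(43.982297² + 8.5²) = √(1934.4425 + 72.25) = √2006.6925 = 44.796121
L = 6.5 × 44.796121 = 291.174787
V = π·2.75² × L = 23.758294 × 291.174787 = 6917.816322

L=291.175 V=6917.816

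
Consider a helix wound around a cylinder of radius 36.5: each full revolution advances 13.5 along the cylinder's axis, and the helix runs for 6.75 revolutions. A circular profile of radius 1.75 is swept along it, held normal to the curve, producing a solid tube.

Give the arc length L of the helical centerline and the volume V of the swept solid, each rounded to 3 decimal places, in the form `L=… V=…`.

2πR = 2π·36.5 = 229.336264
per-turn = √(229.336264² + 13.5²) = √(52595.1219 + 182.25) = √52777.3719 = 229.733262
L = 6.75 × 229.733262 = 1550.699521
V = π·1.75² × L = 9.621128 × 1550.699521 = 14919.477810

L=1550.700 V=14919.478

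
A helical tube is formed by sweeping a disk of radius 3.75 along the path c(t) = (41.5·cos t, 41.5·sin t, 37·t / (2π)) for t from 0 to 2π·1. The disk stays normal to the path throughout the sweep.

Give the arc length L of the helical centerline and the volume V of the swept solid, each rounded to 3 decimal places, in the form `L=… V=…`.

L=263.364 V=11635.074

2πR = 2π·41.5 = 260.752190
per-turn = √(260.752190² + 37²) = √(67991.7047 + 1369) = √69360.7047 = 263.364205
L = 1 × 263.364205 = 263.364205
V = π·3.75² × L = 44.178647 × 263.364205 = 11635.074184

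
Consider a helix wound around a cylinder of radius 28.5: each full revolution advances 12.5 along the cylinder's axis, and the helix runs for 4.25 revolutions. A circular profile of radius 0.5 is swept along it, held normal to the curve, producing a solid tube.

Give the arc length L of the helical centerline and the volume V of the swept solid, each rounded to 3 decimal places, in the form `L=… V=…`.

L=762.903 V=599.182

2πR = 2π·28.5 = 179.070781
per-turn = √(179.070781² + 12.5²) = √(32066.3447 + 156.25) = √32222.5947 = 179.506531
L = 4.25 × 179.506531 = 762.902757
V = π·0.5² × L = 0.785398 × 762.902757 = 599.182424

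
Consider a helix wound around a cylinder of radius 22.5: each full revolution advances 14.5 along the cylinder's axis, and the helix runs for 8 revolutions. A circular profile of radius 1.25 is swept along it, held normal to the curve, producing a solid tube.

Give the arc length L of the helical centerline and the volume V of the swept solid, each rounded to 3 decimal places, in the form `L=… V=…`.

2πR = 2π·22.5 = 141.371669
per-turn = √(141.371669² + 14.5²) = √(19985.9489 + 210.25) = √20196.1989 = 142.113331
L = 8 × 142.113331 = 1136.906650
V = π·1.25² × L = 4.908739 × 1136.906650 = 5580.777467

L=1136.907 V=5580.777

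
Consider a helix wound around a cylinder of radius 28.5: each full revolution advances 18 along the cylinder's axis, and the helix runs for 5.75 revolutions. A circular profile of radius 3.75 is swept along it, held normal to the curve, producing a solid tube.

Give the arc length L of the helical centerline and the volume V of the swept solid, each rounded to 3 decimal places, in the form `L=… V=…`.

2πR = 2π·28.5 = 179.070781
per-turn = √(179.070781² + 18²) = √(32066.3447 + 324) = √32390.3447 = 179.973178
L = 5.75 × 179.973178 = 1034.845772
V = π·3.75² × L = 44.178647 × 1034.845772 = 45718.085736

L=1034.846 V=45718.086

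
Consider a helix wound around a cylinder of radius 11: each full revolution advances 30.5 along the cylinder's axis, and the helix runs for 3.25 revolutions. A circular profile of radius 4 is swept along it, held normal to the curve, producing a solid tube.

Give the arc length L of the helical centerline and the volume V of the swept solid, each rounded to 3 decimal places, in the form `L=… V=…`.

L=245.523 V=12341.343

2πR = 2π·11 = 69.115038
per-turn = √(69.115038² + 30.5²) = √(4776.8885 + 930.25) = √5707.1385 = 75.545606
L = 3.25 × 75.545606 = 245.523218
V = π·4² × L = 50.265482 × 245.523218 = 12341.343022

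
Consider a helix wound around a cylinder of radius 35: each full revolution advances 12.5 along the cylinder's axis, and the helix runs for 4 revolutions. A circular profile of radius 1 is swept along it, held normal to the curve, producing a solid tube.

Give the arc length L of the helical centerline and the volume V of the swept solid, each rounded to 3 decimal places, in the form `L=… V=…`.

2πR = 2π·35 = 219.911486
per-turn = √(219.911486² + 12.5²) = √(48361.0616 + 156.25) = √48517.3116 = 220.266456
L = 4 × 220.266456 = 881.065823
V = π·1² × L = 3.141593 × 881.065823 = 2767.949918

L=881.066 V=2767.950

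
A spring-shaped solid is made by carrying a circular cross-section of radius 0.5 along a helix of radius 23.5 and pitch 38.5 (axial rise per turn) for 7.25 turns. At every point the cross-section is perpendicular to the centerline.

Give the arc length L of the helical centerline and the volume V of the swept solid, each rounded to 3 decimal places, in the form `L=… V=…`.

2πR = 2π·23.5 = 147.654855
per-turn = √(147.654855² + 38.5²) = √(21801.9561 + 1482.25) = √23284.2061 = 152.591632
L = 7.25 × 152.591632 = 1106.289331
V = π·0.5² × L = 0.785398 × 1106.289331 = 868.877609

L=1106.289 V=868.878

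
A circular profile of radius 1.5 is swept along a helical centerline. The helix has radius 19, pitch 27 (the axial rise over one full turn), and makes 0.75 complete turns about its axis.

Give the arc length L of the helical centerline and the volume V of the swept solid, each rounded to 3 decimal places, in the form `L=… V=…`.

L=91.797 V=648.873

2πR = 2π·19 = 119.380521
per-turn = √(119.380521² + 27²) = √(14251.7088 + 729) = √14980.7088 = 122.395706
L = 0.75 × 122.395706 = 91.796779
V = π·1.5² × L = 7.068583 × 91.796779 = 648.873196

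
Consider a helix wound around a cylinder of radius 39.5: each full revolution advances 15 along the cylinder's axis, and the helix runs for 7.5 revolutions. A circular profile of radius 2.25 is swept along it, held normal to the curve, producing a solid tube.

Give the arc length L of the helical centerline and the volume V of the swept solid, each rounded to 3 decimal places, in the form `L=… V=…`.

L=1864.790 V=29658.207

2πR = 2π·39.5 = 248.185820
per-turn = √(248.185820² + 15²) = √(61596.2011 + 225) = √61821.2011 = 248.638696
L = 7.5 × 248.638696 = 1864.790219
V = π·2.25² × L = 15.904313 × 1864.790219 = 29658.206962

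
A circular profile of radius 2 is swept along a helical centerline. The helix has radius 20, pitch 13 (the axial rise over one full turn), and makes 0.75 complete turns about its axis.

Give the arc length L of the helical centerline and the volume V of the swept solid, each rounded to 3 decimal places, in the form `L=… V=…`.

L=94.751 V=1190.673

2πR = 2π·20 = 125.663706
per-turn = √(125.663706² + 13²) = √(15791.3670 + 169) = √15960.3670 = 126.334346
L = 0.75 × 126.334346 = 94.750760
V = π·2² × L = 12.566371 × 94.750760 = 1190.673162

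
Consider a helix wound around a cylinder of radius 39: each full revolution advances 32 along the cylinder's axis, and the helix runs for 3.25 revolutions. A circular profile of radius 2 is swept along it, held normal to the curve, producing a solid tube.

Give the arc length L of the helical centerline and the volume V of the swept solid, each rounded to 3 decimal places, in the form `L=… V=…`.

L=803.156 V=10092.751

2πR = 2π·39 = 245.044227
per-turn = √(245.044227² + 32²) = √(60046.6732 + 1024) = √61070.6732 = 247.124813
L = 3.25 × 247.124813 = 803.155642
V = π·2² × L = 12.566371 × 803.155642 = 10092.751460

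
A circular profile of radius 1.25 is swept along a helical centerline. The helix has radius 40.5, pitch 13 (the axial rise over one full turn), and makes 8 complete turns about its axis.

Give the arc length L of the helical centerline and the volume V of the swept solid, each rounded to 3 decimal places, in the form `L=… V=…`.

L=2038.407 V=10006.006

2πR = 2π·40.5 = 254.469005
per-turn = √(254.469005² + 13²) = √(64754.4745 + 169) = √64923.4745 = 254.800853
L = 8 × 254.800853 = 2038.406821
V = π·1.25² × L = 4.908739 × 2038.406821 = 10006.006082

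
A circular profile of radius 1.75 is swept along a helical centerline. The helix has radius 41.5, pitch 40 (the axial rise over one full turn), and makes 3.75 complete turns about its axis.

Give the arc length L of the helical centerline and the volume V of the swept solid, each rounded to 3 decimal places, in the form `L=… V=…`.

2πR = 2π·41.5 = 260.752190
per-turn = √(260.752190² + 40²) = √(67991.7047 + 1600) = √69591.7047 = 263.802397
L = 3.75 × 263.802397 = 989.258989
V = π·1.75² × L = 9.621128 × 989.258989 = 9517.786867

L=989.259 V=9517.787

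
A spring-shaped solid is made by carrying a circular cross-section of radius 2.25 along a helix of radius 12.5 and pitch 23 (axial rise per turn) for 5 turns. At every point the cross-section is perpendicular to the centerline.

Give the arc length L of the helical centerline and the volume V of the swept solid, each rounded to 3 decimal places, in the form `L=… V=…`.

2πR = 2π·12.5 = 78.539816
per-turn = √(78.539816² + 23²) = √(6168.5028 + 529) = √6697.5028 = 81.838272
L = 5 × 81.838272 = 409.191360
V = π·2.25² × L = 15.904313 × 409.191360 = 6507.907382

L=409.191 V=6507.907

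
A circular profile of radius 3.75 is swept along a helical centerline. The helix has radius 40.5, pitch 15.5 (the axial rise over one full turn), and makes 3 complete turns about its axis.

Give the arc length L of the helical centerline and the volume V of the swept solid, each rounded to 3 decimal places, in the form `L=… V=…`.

L=764.822 V=33788.796

2πR = 2π·40.5 = 254.469005
per-turn = √(254.469005² + 15.5²) = √(64754.4745 + 240.25) = √64994.7245 = 254.940629
L = 3 × 254.940629 = 764.821888
V = π·3.75² × L = 44.178647 × 764.821888 = 33788.795969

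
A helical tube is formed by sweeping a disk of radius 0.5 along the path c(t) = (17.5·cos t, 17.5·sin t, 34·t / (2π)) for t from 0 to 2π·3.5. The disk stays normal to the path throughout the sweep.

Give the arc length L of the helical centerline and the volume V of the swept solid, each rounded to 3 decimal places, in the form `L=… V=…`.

L=402.823 V=316.377

2πR = 2π·17.5 = 109.955743
per-turn = √(109.955743² + 34²) = √(12090.2654 + 1156) = √13246.2654 = 115.092421
L = 3.5 × 115.092421 = 402.823474
V = π·0.5² × L = 0.785398 × 402.823474 = 316.376816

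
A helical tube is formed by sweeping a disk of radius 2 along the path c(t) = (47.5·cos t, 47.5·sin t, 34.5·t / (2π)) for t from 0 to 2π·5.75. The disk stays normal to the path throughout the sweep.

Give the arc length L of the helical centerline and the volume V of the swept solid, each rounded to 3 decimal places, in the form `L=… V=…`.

2πR = 2π·47.5 = 298.451302
per-turn = √(298.451302² + 34.5²) = √(89073.1797 + 1190.25) = √90263.4297 = 300.438729
L = 5.75 × 300.438729 = 1727.522690
V = π·2² × L = 12.566371 × 1727.522690 = 21708.690370

L=1727.523 V=21708.690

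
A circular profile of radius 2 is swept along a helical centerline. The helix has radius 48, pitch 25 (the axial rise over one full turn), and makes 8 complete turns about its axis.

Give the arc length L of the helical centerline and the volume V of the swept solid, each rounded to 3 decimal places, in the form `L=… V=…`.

L=2421.018 V=30423.413

2πR = 2π·48 = 301.592895
per-turn = √(301.592895² + 25²) = √(90958.2742 + 625) = √91583.2742 = 302.627286
L = 8 × 302.627286 = 2421.018287
V = π·2² × L = 12.566371 × 2421.018287 = 30423.413059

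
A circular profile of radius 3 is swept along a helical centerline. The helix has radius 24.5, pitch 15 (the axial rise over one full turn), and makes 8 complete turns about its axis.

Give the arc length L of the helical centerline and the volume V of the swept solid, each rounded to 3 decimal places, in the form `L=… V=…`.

L=1237.337 V=34984.880

2πR = 2π·24.5 = 153.938040
per-turn = √(153.938040² + 15²) = √(23696.9202 + 225) = √23921.9202 = 154.667127
L = 8 × 154.667127 = 1237.337016
V = π·3² × L = 28.274334 × 1237.337016 = 34984.879910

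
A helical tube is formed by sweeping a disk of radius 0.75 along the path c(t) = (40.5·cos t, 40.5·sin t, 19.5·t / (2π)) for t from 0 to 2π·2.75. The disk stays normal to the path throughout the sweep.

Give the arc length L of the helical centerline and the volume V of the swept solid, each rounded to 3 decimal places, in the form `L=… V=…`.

2πR = 2π·40.5 = 254.469005
per-turn = √(254.469005² + 19.5²) = √(64754.4745 + 380.25) = √65134.7245 = 255.215055
L = 2.75 × 255.215055 = 701.841402
V = π·0.75² × L = 1.767146 × 701.841402 = 1240.256134

L=701.841 V=1240.256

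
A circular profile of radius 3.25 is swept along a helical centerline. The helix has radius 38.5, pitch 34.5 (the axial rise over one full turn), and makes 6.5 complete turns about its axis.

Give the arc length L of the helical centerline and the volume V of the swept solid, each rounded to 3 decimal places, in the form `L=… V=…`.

2πR = 2π·38.5 = 241.902634
per-turn = √(241.902634² + 34.5²) = √(58516.8845 + 1190.25) = √59707.1345 = 244.350434
L = 6.5 × 244.350434 = 1588.277820
V = π·3.25² × L = 33.183072 × 1588.277820 = 52703.937886

L=1588.278 V=52703.938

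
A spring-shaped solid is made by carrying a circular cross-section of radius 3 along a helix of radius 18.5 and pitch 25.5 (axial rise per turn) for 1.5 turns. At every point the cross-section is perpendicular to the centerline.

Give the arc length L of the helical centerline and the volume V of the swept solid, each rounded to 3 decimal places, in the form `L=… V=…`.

2πR = 2π·18.5 = 116.238928
per-turn = √(116.238928² + 25.5²) = √(13511.4884 + 650.25) = √14161.7384 = 119.003103
L = 1.5 × 119.003103 = 178.504654
V = π·3² × L = 28.274334 × 178.504654 = 5047.100183

L=178.505 V=5047.100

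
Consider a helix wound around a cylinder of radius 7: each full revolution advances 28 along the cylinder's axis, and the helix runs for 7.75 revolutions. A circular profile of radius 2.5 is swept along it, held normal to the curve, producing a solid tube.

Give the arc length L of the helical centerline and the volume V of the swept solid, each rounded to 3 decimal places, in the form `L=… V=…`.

2πR = 2π·7 = 43.982297
per-turn = √(43.982297² + 28²) = √(1934.4425 + 784) = √2718.4425 = 52.138685
L = 7.75 × 52.138685 = 404.074808
V = π·2.5² × L = 19.634954 × 404.074808 = 7933.990301

L=404.075 V=7933.990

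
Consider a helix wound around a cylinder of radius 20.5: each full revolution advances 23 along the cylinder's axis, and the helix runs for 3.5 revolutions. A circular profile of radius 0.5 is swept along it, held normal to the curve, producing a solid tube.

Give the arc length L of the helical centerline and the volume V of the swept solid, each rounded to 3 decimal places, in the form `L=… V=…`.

2πR = 2π·20.5 = 128.805299
per-turn = √(128.805299² + 23²) = √(16590.8050 + 529) = √17119.8050 = 130.842673
L = 3.5 × 130.842673 = 457.949354
V = π·0.5² × L = 0.785398 × 457.949354 = 359.672582

L=457.949 V=359.673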